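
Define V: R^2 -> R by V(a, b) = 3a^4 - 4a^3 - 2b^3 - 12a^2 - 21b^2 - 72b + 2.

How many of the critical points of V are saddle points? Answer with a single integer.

V separates as a function of a plus a function of b, so ∇V=0 decouples.
∂V/∂a = 12a(a - 2)(a + 1) = 0 at a ∈ {-1, 0, 2}; ∂V/∂b = -6(b + 3)(b + 4) = 0 at b ∈ {-4, -3}.
The Hessian is diagonal: diag(V_aa, V_bb). Second derivatives: V_aa(-1)=36, V_aa(0)=-24, V_aa(2)=72; V_bb(-4)=6, V_bb(-3)=-6.
Saddle points occur where the two diagonal entries have opposite signs: (-1, -3), (0, -4), (2, -3). Count: 3.

3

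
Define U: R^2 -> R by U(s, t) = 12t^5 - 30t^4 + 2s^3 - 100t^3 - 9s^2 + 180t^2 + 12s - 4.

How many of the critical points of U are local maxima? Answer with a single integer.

U separates as a function of s plus a function of t, so ∇U=0 decouples.
∂U/∂s = 6(s - 2)(s - 1) = 0 at s ∈ {1, 2}; ∂U/∂t = 60t(t - 3)(t - 1)(t + 2) = 0 at t ∈ {-2, 0, 1, 3}.
The Hessian is diagonal: diag(U_ss, U_tt). Second derivatives: U_ss(1)=-6, U_ss(2)=6; U_tt(-2)=-1800, U_tt(0)=360, U_tt(1)=-360, U_tt(3)=1800.
Local maxima occur where both diagonal entries negative: (1, -2), (1, 1). Count: 2.

2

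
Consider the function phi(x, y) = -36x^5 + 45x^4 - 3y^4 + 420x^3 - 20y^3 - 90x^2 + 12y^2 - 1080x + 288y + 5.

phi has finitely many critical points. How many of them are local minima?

phi separates as a function of x plus a function of y, so ∇phi=0 decouples.
∂phi/∂x = -180(x - 3)(x - 1)(x + 1)(x + 2) = 0 at x ∈ {-2, -1, 1, 3}; ∂phi/∂y = -12(y - 2)(y + 3)(y + 4) = 0 at y ∈ {-4, -3, 2}.
The Hessian is diagonal: diag(phi_xx, phi_yy). Second derivatives: phi_xx(-2)=2700, phi_xx(-1)=-1440, phi_xx(1)=2160, phi_xx(3)=-7200; phi_yy(-4)=-72, phi_yy(-3)=60, phi_yy(2)=-360.
Local minima occur where both diagonal entries positive: (-2, -3), (1, -3). Count: 2.

2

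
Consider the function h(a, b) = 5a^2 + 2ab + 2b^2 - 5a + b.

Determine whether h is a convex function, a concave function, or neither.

convex

h is quadratic, so its Hessian is the constant matrix H = [[10, 2], [2, 4]].
det(H) = 36, tr(H) = 14.
det(H) > 0 and tr(H) > 0, so H is positive definite everywhere: convex.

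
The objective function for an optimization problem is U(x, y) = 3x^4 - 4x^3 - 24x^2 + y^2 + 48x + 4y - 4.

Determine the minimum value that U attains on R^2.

U(x,y) separates as P(x) + Q(y) − 4, so its minimum is min P + min Q − 4.
P'(x) = 12(x - 2)(x - 1)(x + 2) vanishes at x ∈ {-2, 1, 2}; Q'(y) = 2y + 4 vanishes at y ∈ {-2}.
Local minima of P (where P''>0): P(-2)=-112, P(2)=16. Local minima of Q: Q(-2)=-4.
So the global minimum of U is P(-2) + Q(-2) − 4 = -112 − 4 − 4 = -120, attained at (-2, -2).

-120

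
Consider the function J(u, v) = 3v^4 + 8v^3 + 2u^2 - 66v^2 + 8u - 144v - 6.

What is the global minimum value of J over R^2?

-581

J(u,v) separates as P(u) + Q(v) − 6, so its minimum is min P + min Q − 6.
P'(u) = 4u + 8 vanishes at u ∈ {-2}; Q'(v) = 12(v - 3)(v + 1)(v + 4) vanishes at v ∈ {-4, -1, 3}.
Local minima of P (where P''>0): P(-2)=-8. Local minima of Q: Q(-4)=-224, Q(3)=-567.
So the global minimum of J is P(-2) + Q(3) − 6 = -8 − 567 − 6 = -581, attained at (-2, 3).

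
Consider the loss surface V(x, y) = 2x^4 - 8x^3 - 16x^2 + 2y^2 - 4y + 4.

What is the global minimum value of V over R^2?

-254

V(x,y) separates as P(x) + Q(y) + 4, so its minimum is min P + min Q + 4.
P'(x) = 8x(x - 4)(x + 1) vanishes at x ∈ {-1, 0, 4}; Q'(y) = 4y - 4 vanishes at y ∈ {1}.
Local minima of P (where P''>0): P(-1)=-6, P(4)=-256. Local minima of Q: Q(1)=-2.
So the global minimum of V is P(4) + Q(1) + 4 = -256 − 2 + 4 = -254, attained at (4, 1).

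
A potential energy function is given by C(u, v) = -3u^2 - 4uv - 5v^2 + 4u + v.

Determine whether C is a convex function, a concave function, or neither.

C is quadratic, so its Hessian is the constant matrix H = [[-6, -4], [-4, -10]].
det(H) = 44, tr(H) = -16.
det(H) > 0 and tr(H) < 0, so H is negative definite everywhere: concave.

concave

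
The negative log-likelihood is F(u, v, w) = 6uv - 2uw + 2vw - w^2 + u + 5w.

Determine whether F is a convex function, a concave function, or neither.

neither

F is quadratic, so its Hessian is the constant matrix H = [[0, 6, -2], [6, 0, 2], [-2, 2, -2]].
Leading principal minors: 0, -36, 24.
Neither pattern holds ⇒ H is indefinite ⇒ neither convex nor concave.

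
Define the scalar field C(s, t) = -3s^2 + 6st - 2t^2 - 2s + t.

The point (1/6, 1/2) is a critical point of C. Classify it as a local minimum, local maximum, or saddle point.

The Hessian of C is constant: H = [[-6, 6], [6, -4]].
det(H) = (-6)·(-4) − 6² = -12.
Since det(H) < 0, H is indefinite and the critical point is a saddle point.

saddle point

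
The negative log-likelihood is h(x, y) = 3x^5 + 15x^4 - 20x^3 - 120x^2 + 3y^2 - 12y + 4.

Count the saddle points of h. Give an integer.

h separates as a function of x plus a function of y, so ∇h=0 decouples.
∂h/∂x = 15x(x - 2)(x + 2)(x + 4) = 0 at x ∈ {-4, -2, 0, 2}; ∂h/∂y = 6(y - 2) = 0 at y ∈ {2}.
The Hessian is diagonal: diag(h_xx, h_yy). Second derivatives: h_xx(-4)=-720, h_xx(-2)=240, h_xx(0)=-240, h_xx(2)=720; h_yy(2)=6.
Saddle points occur where the two diagonal entries have opposite signs: (-4, 2), (0, 2). Count: 2.

2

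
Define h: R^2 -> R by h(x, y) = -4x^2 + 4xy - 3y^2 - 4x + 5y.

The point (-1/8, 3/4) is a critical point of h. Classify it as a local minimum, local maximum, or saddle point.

local maximum

The Hessian of h is constant: H = [[-8, 4], [4, -6]].
det(H) = (-8)·(-6) − 4² = 32.
det(H) > 0 and tr(H) = -14 < 0, so H is negative definite and the point is a local maximum.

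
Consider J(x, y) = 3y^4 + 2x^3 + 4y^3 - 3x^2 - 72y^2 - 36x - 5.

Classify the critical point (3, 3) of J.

The mixed partial ∂²J/∂x∂y is 0, so the Hessian at any point is diag(J_xx, J_yy) = diag(6(2x - 1), 12(3y^2 + 2y - 12)).
At (3, 3): H = diag(30, 252).
Both eigenvalues are positive, so H is positive definite: a local minimum.

local minimum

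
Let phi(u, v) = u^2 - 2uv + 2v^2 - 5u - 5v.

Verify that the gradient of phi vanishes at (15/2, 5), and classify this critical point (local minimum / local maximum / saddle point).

local minimum

∇phi = (2u - 2v - 5, -2u + 4v - 5); substituting (15/2, 5) gives ∇phi = (0, 0), so (15/2, 5) is indeed a critical point.
The Hessian of phi is constant: H = [[2, -2], [-2, 4]].
det(H) = 2·4 − (-2)² = 4.
det(H) > 0 and tr(H) = 6 > 0, so H is positive definite and the point is a local minimum.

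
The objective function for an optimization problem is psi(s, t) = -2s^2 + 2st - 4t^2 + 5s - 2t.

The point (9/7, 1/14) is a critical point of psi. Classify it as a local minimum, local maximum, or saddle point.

local maximum

The Hessian of psi is constant: H = [[-4, 2], [2, -8]].
det(H) = (-4)·(-8) − 2² = 28.
det(H) > 0 and tr(H) = -12 < 0, so H is negative definite and the point is a local maximum.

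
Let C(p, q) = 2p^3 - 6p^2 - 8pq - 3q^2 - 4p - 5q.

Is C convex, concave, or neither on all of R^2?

The term 2p^3 is cubic, so the Hessian is not constant.
∂²C/∂p² = 12p - 12, which takes both signs as p varies (negative for sufficiently negative p). A diagonal entry of the Hessian changing sign means the Hessian is neither positive- nor negative-semidefinite on all of R^2.

neither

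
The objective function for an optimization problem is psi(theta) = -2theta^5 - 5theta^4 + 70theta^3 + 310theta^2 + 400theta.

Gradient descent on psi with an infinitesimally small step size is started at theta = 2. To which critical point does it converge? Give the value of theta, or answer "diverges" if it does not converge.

-1

psi'(theta) = -10(theta - 5)(theta + 1)(theta + 2)(theta + 4), so psi'(2) = 2160.
Gradient descent moves in the -psi' direction, i.e. theta is decreasing.
The nearest critical point in that direction is theta = -1, where psi'' = 180 > 0 (a local minimum). The iterate converges there.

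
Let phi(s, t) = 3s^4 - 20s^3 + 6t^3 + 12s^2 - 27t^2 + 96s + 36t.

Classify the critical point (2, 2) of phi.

saddle point

The mixed partial ∂²phi/∂s∂t is 0, so the Hessian at any point is diag(phi_ss, phi_tt) = diag(12(3s^2 - 10s + 2), 18(2t - 3)).
At (2, 2): H = diag(-72, 18).
The eigenvalues have opposite signs, so H is indefinite: a saddle point.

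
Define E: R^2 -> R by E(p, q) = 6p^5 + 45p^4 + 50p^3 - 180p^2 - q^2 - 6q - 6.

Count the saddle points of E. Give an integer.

E separates as a function of p plus a function of q, so ∇E=0 decouples.
∂E/∂p = 30p(p - 1)(p + 3)(p + 4) = 0 at p ∈ {-4, -3, 0, 1}; ∂E/∂q = -2(q + 3) = 0 at q ∈ {-3}.
The Hessian is diagonal: diag(E_pp, E_qq). Second derivatives: E_pp(-4)=-600, E_pp(-3)=360, E_pp(0)=-360, E_pp(1)=600; E_qq(-3)=-2.
Saddle points occur where the two diagonal entries have opposite signs: (-3, -3), (1, -3). Count: 2.

2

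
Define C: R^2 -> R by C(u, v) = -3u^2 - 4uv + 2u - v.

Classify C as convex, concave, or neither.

C is quadratic, so its Hessian is the constant matrix H = [[-6, -4], [-4, 0]].
det(H) = -16, tr(H) = -6.
det(H) < 0, so H is indefinite: neither convex nor concave.

neither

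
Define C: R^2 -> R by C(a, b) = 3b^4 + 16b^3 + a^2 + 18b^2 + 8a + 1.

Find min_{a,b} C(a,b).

-42

C(a,b) separates as P(a) + Q(b) + 1, so its minimum is min P + min Q + 1.
P'(a) = 2a + 8 vanishes at a ∈ {-4}; Q'(b) = 12b(b + 1)(b + 3) vanishes at b ∈ {-3, -1, 0}.
Local minima of P (where P''>0): P(-4)=-16. Local minima of Q: Q(-3)=-27, Q(0)=0.
So the global minimum of C is P(-4) + Q(-3) + 1 = -16 − 27 + 1 = -42, attained at (-4, -3).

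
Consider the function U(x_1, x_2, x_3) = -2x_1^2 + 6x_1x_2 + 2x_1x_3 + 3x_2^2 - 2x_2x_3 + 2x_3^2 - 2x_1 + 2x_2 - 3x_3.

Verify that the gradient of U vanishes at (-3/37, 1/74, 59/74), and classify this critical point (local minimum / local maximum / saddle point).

∇U = (-4x_1 + 6x_2 + 2x_3 - 2, 6x_1 + 6x_2 - 2x_3 + 2, 2x_1 - 2x_2 + 4x_3 - 3); substituting (-3/37, 1/74, 59/74) gives ∇U = (0, 0, 0), so (-3/37, 1/74, 59/74) is indeed a critical point.
The Hessian is constant: H = [[-4, 6, 2], [6, 6, -2], [2, -2, 4]].
Leading principal minors: Δ₁ = -4, Δ₂ = -60, Δ₃ = -296.
The minors fit neither the all-positive nor the alternating-sign pattern, so H is indefinite: a saddle point.

saddle point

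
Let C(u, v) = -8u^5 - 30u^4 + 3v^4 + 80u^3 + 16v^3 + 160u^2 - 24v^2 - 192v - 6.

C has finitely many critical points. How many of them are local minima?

4

C separates as a function of u plus a function of v, so ∇C=0 decouples.
∂C/∂u = -40u(u - 2)(u + 1)(u + 4) = 0 at u ∈ {-4, -1, 0, 2}; ∂C/∂v = 12(v - 2)(v + 2)(v + 4) = 0 at v ∈ {-4, -2, 2}.
The Hessian is diagonal: diag(C_uu, C_vv). Second derivatives: C_uu(-4)=2880, C_uu(-1)=-360, C_uu(0)=320, C_uu(2)=-1440; C_vv(-4)=144, C_vv(-2)=-96, C_vv(2)=288.
Local minima occur where both diagonal entries positive: (-4, -4), (-4, 2), (0, -4), (0, 2). Count: 4.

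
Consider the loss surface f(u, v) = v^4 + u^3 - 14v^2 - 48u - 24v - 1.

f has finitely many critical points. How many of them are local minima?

f separates as a function of u plus a function of v, so ∇f=0 decouples.
∂f/∂u = 3(u - 4)(u + 4) = 0 at u ∈ {-4, 4}; ∂f/∂v = 4(v - 3)(v + 1)(v + 2) = 0 at v ∈ {-2, -1, 3}.
The Hessian is diagonal: diag(f_uu, f_vv). Second derivatives: f_uu(-4)=-24, f_uu(4)=24; f_vv(-2)=20, f_vv(-1)=-16, f_vv(3)=80.
Local minima occur where both diagonal entries positive: (4, -2), (4, 3). Count: 2.

2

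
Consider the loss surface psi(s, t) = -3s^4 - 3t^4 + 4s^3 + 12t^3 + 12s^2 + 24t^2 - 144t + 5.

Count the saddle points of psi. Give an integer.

4

psi separates as a function of s plus a function of t, so ∇psi=0 decouples.
∂psi/∂s = -12s(s - 2)(s + 1) = 0 at s ∈ {-1, 0, 2}; ∂psi/∂t = -12(t - 3)(t - 2)(t + 2) = 0 at t ∈ {-2, 2, 3}.
The Hessian is diagonal: diag(psi_ss, psi_tt). Second derivatives: psi_ss(-1)=-36, psi_ss(0)=24, psi_ss(2)=-72; psi_tt(-2)=-240, psi_tt(2)=48, psi_tt(3)=-60.
Saddle points occur where the two diagonal entries have opposite signs: (-1, 2), (0, -2), (0, 3), (2, 2). Count: 4.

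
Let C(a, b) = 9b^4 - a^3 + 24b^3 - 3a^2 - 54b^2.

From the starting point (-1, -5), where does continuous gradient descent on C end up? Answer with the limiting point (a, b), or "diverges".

C is separable, so gradient descent decouples: a follows -∂C/∂a, b follows -∂C/∂b.
∂C/∂a = -3a(a + 2); at a=-1 this is 3, so a decreases.
∂C/∂b = 36b(b - 1)(b + 3); at b=-5 this is -2160, so b increases.
a converges to its nearest critical value -2 (a local min of the a-part); b converges to -3. The iterate converges to (-2, -3).

(-2, -3)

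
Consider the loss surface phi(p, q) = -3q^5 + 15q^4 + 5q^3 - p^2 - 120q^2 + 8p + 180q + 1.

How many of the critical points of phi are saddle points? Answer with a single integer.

2

phi separates as a function of p plus a function of q, so ∇phi=0 decouples.
∂phi/∂p = -2(p - 4) = 0 at p ∈ {4}; ∂phi/∂q = -15(q - 3)(q - 2)(q - 1)(q + 2) = 0 at q ∈ {-2, 1, 2, 3}.
The Hessian is diagonal: diag(phi_pp, phi_qq). Second derivatives: phi_pp(4)=-2; phi_qq(-2)=900, phi_qq(1)=-90, phi_qq(2)=60, phi_qq(3)=-150.
Saddle points occur where the two diagonal entries have opposite signs: (4, -2), (4, 2). Count: 2.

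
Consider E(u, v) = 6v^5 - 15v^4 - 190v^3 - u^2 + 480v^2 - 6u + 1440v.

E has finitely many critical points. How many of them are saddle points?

E separates as a function of u plus a function of v, so ∇E=0 decouples.
∂E/∂u = -2(u + 3) = 0 at u ∈ {-3}; ∂E/∂v = 30(v - 4)(v - 3)(v + 1)(v + 4) = 0 at v ∈ {-4, -1, 3, 4}.
The Hessian is diagonal: diag(E_uu, E_vv). Second derivatives: E_uu(-3)=-2; E_vv(-4)=-5040, E_vv(-1)=1800, E_vv(3)=-840, E_vv(4)=1200.
Saddle points occur where the two diagonal entries have opposite signs: (-3, -1), (-3, 4). Count: 2.

2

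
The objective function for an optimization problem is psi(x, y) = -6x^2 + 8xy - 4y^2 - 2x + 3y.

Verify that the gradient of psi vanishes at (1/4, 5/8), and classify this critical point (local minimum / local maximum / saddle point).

local maximum

∇psi = (-12x + 8y - 2, 8x - 8y + 3); substituting (1/4, 5/8) gives ∇psi = (0, 0), so (1/4, 5/8) is indeed a critical point.
The Hessian of psi is constant: H = [[-12, 8], [8, -8]].
det(H) = (-12)·(-8) − 8² = 32.
det(H) > 0 and tr(H) = -20 < 0, so H is negative definite and the point is a local maximum.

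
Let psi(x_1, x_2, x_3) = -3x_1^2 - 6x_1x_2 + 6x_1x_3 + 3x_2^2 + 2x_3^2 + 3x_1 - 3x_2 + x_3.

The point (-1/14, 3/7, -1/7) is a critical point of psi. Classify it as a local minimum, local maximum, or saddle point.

The Hessian is constant: H = [[-6, -6, 6], [-6, 6, 0], [6, 0, 4]].
Leading principal minors: Δ₁ = -6, Δ₂ = -72, Δ₃ = -504.
The minors fit neither the all-positive nor the alternating-sign pattern, so H is indefinite: a saddle point.

saddle point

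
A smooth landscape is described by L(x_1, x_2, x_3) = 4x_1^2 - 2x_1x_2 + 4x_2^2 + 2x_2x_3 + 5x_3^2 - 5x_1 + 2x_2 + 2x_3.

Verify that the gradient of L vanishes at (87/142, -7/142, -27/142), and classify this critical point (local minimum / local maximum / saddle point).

local minimum

∇L = (8x_1 - 2x_2 - 5, -2x_1 + 8x_2 + 2x_3 + 2, 2x_2 + 10x_3 + 2); substituting (87/142, -7/142, -27/142) gives ∇L = (0, 0, 0), so (87/142, -7/142, -27/142) is indeed a critical point.
The Hessian is constant: H = [[8, -2, 0], [-2, 8, 2], [0, 2, 10]].
Leading principal minors: Δ₁ = 8, Δ₂ = 60, Δ₃ = 568.
All leading minors are positive, so H is positive definite: a local minimum.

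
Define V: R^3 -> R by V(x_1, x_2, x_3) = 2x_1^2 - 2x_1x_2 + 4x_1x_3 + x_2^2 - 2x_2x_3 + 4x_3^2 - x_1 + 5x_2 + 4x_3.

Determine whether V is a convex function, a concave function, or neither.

V is quadratic, so its Hessian is the constant matrix H = [[4, -2, 4], [-2, 2, -2], [4, -2, 8]].
Leading principal minors: 4, 4, 16.
All positive ⇒ H ≻ 0 ⇒ convex.

convex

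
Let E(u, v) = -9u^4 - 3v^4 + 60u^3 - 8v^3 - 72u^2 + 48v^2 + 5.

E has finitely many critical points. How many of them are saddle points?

E separates as a function of u plus a function of v, so ∇E=0 decouples.
∂E/∂u = -36u(u - 4)(u - 1) = 0 at u ∈ {0, 1, 4}; ∂E/∂v = -12v(v - 2)(v + 4) = 0 at v ∈ {-4, 0, 2}.
The Hessian is diagonal: diag(E_uu, E_vv). Second derivatives: E_uu(0)=-144, E_uu(1)=108, E_uu(4)=-432; E_vv(-4)=-288, E_vv(0)=96, E_vv(2)=-144.
Saddle points occur where the two diagonal entries have opposite signs: (0, 0), (1, -4), (1, 2), (4, 0). Count: 4.

4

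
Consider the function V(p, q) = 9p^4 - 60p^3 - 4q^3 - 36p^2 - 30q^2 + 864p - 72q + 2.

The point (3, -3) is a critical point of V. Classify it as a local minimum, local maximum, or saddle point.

saddle point

The mixed partial ∂²V/∂p∂q is 0, so the Hessian at any point is diag(V_pp, V_qq) = diag(36(3p^2 - 10p - 2), -12(2q + 5)).
At (3, -3): H = diag(-180, 12).
The eigenvalues have opposite signs, so H is indefinite: a saddle point.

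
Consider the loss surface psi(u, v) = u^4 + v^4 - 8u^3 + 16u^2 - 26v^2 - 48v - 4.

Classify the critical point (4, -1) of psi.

The mixed partial ∂²psi/∂u∂v is 0, so the Hessian at any point is diag(psi_uu, psi_vv) = diag(4(3u^2 - 12u + 8), 4(3v^2 - 13)).
At (4, -1): H = diag(32, -40).
The eigenvalues have opposite signs, so H is indefinite: a saddle point.

saddle point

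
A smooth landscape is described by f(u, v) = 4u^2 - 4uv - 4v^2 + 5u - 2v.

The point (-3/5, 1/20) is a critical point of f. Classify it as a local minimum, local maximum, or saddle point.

saddle point

The Hessian of f is constant: H = [[8, -4], [-4, -8]].
det(H) = 8·(-8) − (-4)² = -80.
Since det(H) < 0, H is indefinite and the critical point is a saddle point.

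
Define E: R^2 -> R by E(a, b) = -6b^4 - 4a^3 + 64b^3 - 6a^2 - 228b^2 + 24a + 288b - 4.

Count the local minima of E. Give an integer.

1

E separates as a function of a plus a function of b, so ∇E=0 decouples.
∂E/∂a = -12(a - 1)(a + 2) = 0 at a ∈ {-2, 1}; ∂E/∂b = -24(b - 4)(b - 3)(b - 1) = 0 at b ∈ {1, 3, 4}.
The Hessian is diagonal: diag(E_aa, E_bb). Second derivatives: E_aa(-2)=36, E_aa(1)=-36; E_bb(1)=-144, E_bb(3)=48, E_bb(4)=-72.
Local minima occur where both diagonal entries positive: (-2, 3). Count: 1.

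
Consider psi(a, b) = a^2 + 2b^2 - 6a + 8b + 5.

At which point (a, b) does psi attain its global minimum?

psi(a,b) separates as P(a) + Q(b) + 5, so its minimum is min P + min Q + 5.
P'(a) = 2a - 6 vanishes at a ∈ {3}; Q'(b) = 4b + 8 vanishes at b ∈ {-2}.
Local minima of P (where P''>0): P(3)=-9. Local minima of Q: Q(-2)=-8.
So the global minimum of psi is P(3) + Q(-2) + 5 = -9 − 8 + 5 = -12, attained at (3, -2).

(3, -2)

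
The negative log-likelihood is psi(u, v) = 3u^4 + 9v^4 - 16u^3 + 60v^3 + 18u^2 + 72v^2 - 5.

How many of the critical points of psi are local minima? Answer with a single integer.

psi separates as a function of u plus a function of v, so ∇psi=0 decouples.
∂psi/∂u = 12u(u - 3)(u - 1) = 0 at u ∈ {0, 1, 3}; ∂psi/∂v = 36v(v + 1)(v + 4) = 0 at v ∈ {-4, -1, 0}.
The Hessian is diagonal: diag(psi_uu, psi_vv). Second derivatives: psi_uu(0)=36, psi_uu(1)=-24, psi_uu(3)=72; psi_vv(-4)=432, psi_vv(-1)=-108, psi_vv(0)=144.
Local minima occur where both diagonal entries positive: (0, -4), (0, 0), (3, -4), (3, 0). Count: 4.

4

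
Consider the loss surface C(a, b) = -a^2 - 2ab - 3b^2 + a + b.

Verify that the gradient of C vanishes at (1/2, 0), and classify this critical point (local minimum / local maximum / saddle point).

local maximum

∇C = (-2a - 2b + 1, -2a - 6b + 1); substituting (1/2, 0) gives ∇C = (0, 0), so (1/2, 0) is indeed a critical point.
The Hessian of C is constant: H = [[-2, -2], [-2, -6]].
det(H) = (-2)·(-6) − (-2)² = 8.
det(H) > 0 and tr(H) = -8 < 0, so H is negative definite and the point is a local maximum.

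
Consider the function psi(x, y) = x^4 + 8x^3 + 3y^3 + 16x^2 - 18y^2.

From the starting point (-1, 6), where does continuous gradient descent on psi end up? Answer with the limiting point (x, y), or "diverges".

psi is separable, so gradient descent decouples: x follows -∂psi/∂x, y follows -∂psi/∂y.
∂psi/∂x = 4x(x + 2)(x + 4); at x=-1 this is -12, so x increases.
∂psi/∂y = 9y(y - 4); at y=6 this is 108, so y decreases.
x converges to its nearest critical value 0 (a local min of the x-part); y converges to 4. The iterate converges to (0, 4).

(0, 4)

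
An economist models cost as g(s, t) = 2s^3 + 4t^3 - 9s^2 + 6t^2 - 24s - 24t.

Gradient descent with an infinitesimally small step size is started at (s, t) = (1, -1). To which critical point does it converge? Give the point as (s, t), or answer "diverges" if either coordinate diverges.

(4, 1)

g is separable, so gradient descent decouples: s follows -∂g/∂s, t follows -∂g/∂t.
∂g/∂s = 6(s - 4)(s + 1); at s=1 this is -36, so s increases.
∂g/∂t = 12(t - 1)(t + 2); at t=-1 this is -24, so t increases.
s converges to its nearest critical value 4 (a local min of the s-part); t converges to 1. The iterate converges to (4, 1).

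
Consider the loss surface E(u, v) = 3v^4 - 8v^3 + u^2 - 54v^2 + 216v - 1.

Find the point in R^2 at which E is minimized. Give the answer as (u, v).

E(u,v) separates as P(u) + Q(v) − 1, so its minimum is min P + min Q − 1.
P'(u) = 2u vanishes at u ∈ {0}; Q'(v) = 12(v - 3)(v - 2)(v + 3) vanishes at v ∈ {-3, 2, 3}.
Local minima of P (where P''>0): P(0)=0. Local minima of Q: Q(-3)=-675, Q(3)=189.
So the global minimum of E is P(0) + Q(-3) − 1 = 0 − 675 − 1 = -676, attained at (0, -3).

(0, -3)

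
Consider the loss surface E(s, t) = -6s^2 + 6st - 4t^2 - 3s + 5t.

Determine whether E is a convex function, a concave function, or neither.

concave

E is quadratic, so its Hessian is the constant matrix H = [[-12, 6], [6, -8]].
det(H) = 60, tr(H) = -20.
det(H) > 0 and tr(H) < 0, so H is negative definite everywhere: concave.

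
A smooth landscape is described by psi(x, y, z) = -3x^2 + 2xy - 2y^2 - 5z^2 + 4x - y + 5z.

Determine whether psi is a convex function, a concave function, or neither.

psi is quadratic, so its Hessian is the constant matrix H = [[-6, 2, 0], [2, -4, 0], [0, 0, -10]].
Leading principal minors: -6, 20, -200.
Signs alternate −, +, − ⇒ H ≺ 0 ⇒ concave.

concave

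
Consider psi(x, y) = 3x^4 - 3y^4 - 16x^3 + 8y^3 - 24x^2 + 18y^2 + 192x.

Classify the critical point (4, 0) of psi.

local minimum

The mixed partial ∂²psi/∂x∂y is 0, so the Hessian at any point is diag(psi_xx, psi_yy) = diag(12(3x^2 - 8x - 4), 12(-3y^2 + 4y + 3)).
At (4, 0): H = diag(144, 36).
Both eigenvalues are positive, so H is positive definite: a local minimum.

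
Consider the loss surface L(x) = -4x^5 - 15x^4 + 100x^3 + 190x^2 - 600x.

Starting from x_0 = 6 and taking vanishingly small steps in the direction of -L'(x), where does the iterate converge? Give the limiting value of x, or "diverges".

L'(x) = -20(x - 3)(x - 1)(x + 2)(x + 5), so L'(6) = -26400.
Gradient descent moves in the -L' direction, i.e. x is increasing.
There is no critical point above x=6, and L' keeps the same sign, so the iterate runs off to +∞.

diverges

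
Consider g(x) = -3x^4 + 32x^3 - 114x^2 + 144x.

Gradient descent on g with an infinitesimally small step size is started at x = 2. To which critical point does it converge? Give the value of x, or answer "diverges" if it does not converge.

3

g'(x) = -12(x - 4)(x - 3)(x - 1), so g'(2) = -24.
Gradient descent moves in the -g' direction, i.e. x is increasing.
The nearest critical point in that direction is x = 3, where g'' = 24 > 0 (a local minimum). The iterate converges there.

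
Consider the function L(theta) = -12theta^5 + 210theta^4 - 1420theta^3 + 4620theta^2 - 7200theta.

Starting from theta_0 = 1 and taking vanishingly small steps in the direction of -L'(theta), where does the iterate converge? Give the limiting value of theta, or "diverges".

2

L'(theta) = -60(theta - 5)(theta - 4)(theta - 3)(theta - 2), so L'(1) = -1440.
Gradient descent moves in the -L' direction, i.e. theta is increasing.
The nearest critical point in that direction is theta = 2, where L'' = 360 > 0 (a local minimum). The iterate converges there.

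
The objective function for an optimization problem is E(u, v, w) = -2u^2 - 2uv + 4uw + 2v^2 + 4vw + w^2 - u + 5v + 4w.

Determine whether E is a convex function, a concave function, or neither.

E is quadratic, so its Hessian is the constant matrix H = [[-4, -2, 4], [-2, 4, 4], [4, 4, 2]].
Leading principal minors: -4, -20, -104.
Neither pattern holds ⇒ H is indefinite ⇒ neither convex nor concave.

neither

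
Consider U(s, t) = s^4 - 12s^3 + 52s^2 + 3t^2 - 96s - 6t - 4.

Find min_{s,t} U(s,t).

-71

U(s,t) separates as P(s) + Q(t) − 4, so its minimum is min P + min Q − 4.
P'(s) = 4(s - 4)(s - 3)(s - 2) vanishes at s ∈ {2, 3, 4}; Q'(t) = 6(t - 1) vanishes at t ∈ {1}.
Local minima of P (where P''>0): P(2)=-64, P(4)=-64. Local minima of Q: Q(1)=-3.
So the global minimum of U is P(2) + Q(1) − 4 = -64 − 3 − 4 = -71, attained at (2, 1).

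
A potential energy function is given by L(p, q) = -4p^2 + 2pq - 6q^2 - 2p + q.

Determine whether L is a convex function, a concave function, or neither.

L is quadratic, so its Hessian is the constant matrix H = [[-8, 2], [2, -12]].
det(H) = 92, tr(H) = -20.
det(H) > 0 and tr(H) < 0, so H is negative definite everywhere: concave.

concave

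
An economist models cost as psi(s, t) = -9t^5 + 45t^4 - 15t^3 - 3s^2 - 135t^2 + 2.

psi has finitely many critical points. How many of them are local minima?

psi separates as a function of s plus a function of t, so ∇psi=0 decouples.
∂psi/∂s = -6s = 0 at s ∈ {0}; ∂psi/∂t = -45t(t - 3)(t - 2)(t + 1) = 0 at t ∈ {-1, 0, 2, 3}.
The Hessian is diagonal: diag(psi_ss, psi_tt). Second derivatives: psi_ss(0)=-6; psi_tt(-1)=540, psi_tt(0)=-270, psi_tt(2)=270, psi_tt(3)=-540.
Local minima occur where both diagonal entries positive: none. Count: 0.

0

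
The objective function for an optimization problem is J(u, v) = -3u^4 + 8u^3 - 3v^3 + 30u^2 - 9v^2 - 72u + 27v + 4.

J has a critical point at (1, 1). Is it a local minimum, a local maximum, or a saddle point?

The mixed partial ∂²J/∂u∂v is 0, so the Hessian at any point is diag(J_uu, J_vv) = diag(12(-3u^2 + 4u + 5), -18(v + 1)).
At (1, 1): H = diag(72, -36).
The eigenvalues have opposite signs, so H is indefinite: a saddle point.

saddle point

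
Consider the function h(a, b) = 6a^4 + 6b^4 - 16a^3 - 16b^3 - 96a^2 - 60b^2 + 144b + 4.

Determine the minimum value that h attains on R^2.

-1324

h(a,b) separates as P(a) + Q(b) + 4, so its minimum is min P + min Q + 4.
P'(a) = 24a(a - 4)(a + 2) vanishes at a ∈ {-2, 0, 4}; Q'(b) = 24(b - 3)(b - 1)(b + 2) vanishes at b ∈ {-2, 1, 3}.
Local minima of P (where P''>0): P(-2)=-160, P(4)=-1024. Local minima of Q: Q(-2)=-304, Q(3)=-54.
So the global minimum of h is P(4) + Q(-2) + 4 = -1024 − 304 + 4 = -1324, attained at (4, -2).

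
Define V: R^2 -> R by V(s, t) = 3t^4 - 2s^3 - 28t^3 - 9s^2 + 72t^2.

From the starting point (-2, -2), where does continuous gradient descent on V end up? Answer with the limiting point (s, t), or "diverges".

V is separable, so gradient descent decouples: s follows -∂V/∂s, t follows -∂V/∂t.
∂V/∂s = -6s(s + 3); at s=-2 this is 12, so s decreases.
∂V/∂t = 12t(t - 4)(t - 3); at t=-2 this is -720, so t increases.
s converges to its nearest critical value -3 (a local min of the s-part); t converges to 0. The iterate converges to (-3, 0).

(-3, 0)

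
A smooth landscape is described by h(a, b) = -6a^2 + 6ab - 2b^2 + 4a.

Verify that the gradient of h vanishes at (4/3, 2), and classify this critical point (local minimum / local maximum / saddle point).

∇h = (-12a + 6b + 4, 6a - 4b); substituting (4/3, 2) gives ∇h = (0, 0), so (4/3, 2) is indeed a critical point.
The Hessian of h is constant: H = [[-12, 6], [6, -4]].
det(H) = (-12)·(-4) − 6² = 12.
det(H) > 0 and tr(H) = -16 < 0, so H is negative definite and the point is a local maximum.

local maximum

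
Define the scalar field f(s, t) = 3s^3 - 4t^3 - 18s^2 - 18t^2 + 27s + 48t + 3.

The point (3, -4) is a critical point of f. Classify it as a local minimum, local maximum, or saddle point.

local minimum

The mixed partial ∂²f/∂s∂t is 0, so the Hessian at any point is diag(f_ss, f_tt) = diag(18(s - 2), -12(2t + 3)).
At (3, -4): H = diag(18, 60).
Both eigenvalues are positive, so H is positive definite: a local minimum.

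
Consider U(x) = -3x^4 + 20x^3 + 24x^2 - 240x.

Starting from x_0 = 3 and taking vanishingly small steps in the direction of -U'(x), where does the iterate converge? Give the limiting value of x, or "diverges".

2

U'(x) = -12(x - 5)(x - 2)(x + 2), so U'(3) = 120.
Gradient descent moves in the -U' direction, i.e. x is decreasing.
The nearest critical point in that direction is x = 2, where U'' = 144 > 0 (a local minimum). The iterate converges there.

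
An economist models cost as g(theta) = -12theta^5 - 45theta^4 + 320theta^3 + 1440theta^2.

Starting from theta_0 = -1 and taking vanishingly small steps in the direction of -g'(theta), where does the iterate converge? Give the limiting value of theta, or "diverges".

0

g'(theta) = -60theta(theta - 4)(theta + 3)(theta + 4), so g'(-1) = -1800.
Gradient descent moves in the -g' direction, i.e. theta is increasing.
The nearest critical point in that direction is theta = 0, where g'' = 2880 > 0 (a local minimum). The iterate converges there.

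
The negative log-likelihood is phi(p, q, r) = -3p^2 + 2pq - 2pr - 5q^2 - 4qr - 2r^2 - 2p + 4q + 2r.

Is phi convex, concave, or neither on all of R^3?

phi is quadratic, so its Hessian is the constant matrix H = [[-6, 2, -2], [2, -10, -4], [-2, -4, -4]].
Leading principal minors: -6, 56, -56.
Signs alternate −, +, − ⇒ H ≺ 0 ⇒ concave.

concave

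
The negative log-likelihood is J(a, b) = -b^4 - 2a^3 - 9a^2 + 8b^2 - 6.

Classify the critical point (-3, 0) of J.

The mixed partial ∂²J/∂a∂b is 0, so the Hessian at any point is diag(J_aa, J_bb) = diag(-6(2a + 3), 4(-3b^2 + 4)).
At (-3, 0): H = diag(18, 16).
Both eigenvalues are positive, so H is positive definite: a local minimum.

local minimum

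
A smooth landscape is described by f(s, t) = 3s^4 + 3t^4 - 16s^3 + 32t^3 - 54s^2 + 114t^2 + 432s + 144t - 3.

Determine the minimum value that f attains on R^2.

-1169

f(s,t) separates as P(s) + Q(t) − 3, so its minimum is min P + min Q − 3.
P'(s) = 12(s - 4)(s - 3)(s + 3) vanishes at s ∈ {-3, 3, 4}; Q'(t) = 12(t + 1)(t + 3)(t + 4) vanishes at t ∈ {-4, -3, -1}.
Local minima of P (where P''>0): P(-3)=-1107, P(4)=608. Local minima of Q: Q(-4)=-32, Q(-1)=-59.
So the global minimum of f is P(-3) + Q(-1) − 3 = -1107 − 59 − 3 = -1169, attained at (-3, -1).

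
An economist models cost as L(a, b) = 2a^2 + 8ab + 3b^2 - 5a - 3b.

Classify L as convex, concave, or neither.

L is quadratic, so its Hessian is the constant matrix H = [[4, 8], [8, 6]].
det(H) = -40, tr(H) = 10.
det(H) < 0, so H is indefinite: neither convex nor concave.

neither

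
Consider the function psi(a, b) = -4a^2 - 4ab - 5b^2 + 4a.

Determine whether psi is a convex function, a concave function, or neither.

psi is quadratic, so its Hessian is the constant matrix H = [[-8, -4], [-4, -10]].
det(H) = 64, tr(H) = -18.
det(H) > 0 and tr(H) < 0, so H is negative definite everywhere: concave.

concave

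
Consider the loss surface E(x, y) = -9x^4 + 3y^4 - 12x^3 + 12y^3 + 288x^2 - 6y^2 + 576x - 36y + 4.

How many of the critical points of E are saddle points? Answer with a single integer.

E separates as a function of x plus a function of y, so ∇E=0 decouples.
∂E/∂x = -36(x - 4)(x + 1)(x + 4) = 0 at x ∈ {-4, -1, 4}; ∂E/∂y = 12(y - 1)(y + 1)(y + 3) = 0 at y ∈ {-3, -1, 1}.
The Hessian is diagonal: diag(E_xx, E_yy). Second derivatives: E_xx(-4)=-864, E_xx(-1)=540, E_xx(4)=-1440; E_yy(-3)=96, E_yy(-1)=-48, E_yy(1)=96.
Saddle points occur where the two diagonal entries have opposite signs: (-4, -3), (-4, 1), (-1, -1), (4, -3), (4, 1). Count: 5.

5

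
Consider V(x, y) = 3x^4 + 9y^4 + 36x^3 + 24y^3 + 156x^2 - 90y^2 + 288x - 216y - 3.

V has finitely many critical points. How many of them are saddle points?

V separates as a function of x plus a function of y, so ∇V=0 decouples.
∂V/∂x = 12(x + 2)(x + 3)(x + 4) = 0 at x ∈ {-4, -3, -2}; ∂V/∂y = 36(y - 2)(y + 1)(y + 3) = 0 at y ∈ {-3, -1, 2}.
The Hessian is diagonal: diag(V_xx, V_yy). Second derivatives: V_xx(-4)=24, V_xx(-3)=-12, V_xx(-2)=24; V_yy(-3)=360, V_yy(-1)=-216, V_yy(2)=540.
Saddle points occur where the two diagonal entries have opposite signs: (-4, -1), (-3, -3), (-3, 2), (-2, -1). Count: 4.

4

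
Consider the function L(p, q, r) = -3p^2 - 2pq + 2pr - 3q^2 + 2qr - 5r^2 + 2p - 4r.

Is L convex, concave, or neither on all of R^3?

L is quadratic, so its Hessian is the constant matrix H = [[-6, -2, 2], [-2, -6, 2], [2, 2, -10]].
Leading principal minors: -6, 32, -288.
Signs alternate −, +, − ⇒ H ≺ 0 ⇒ concave.

concave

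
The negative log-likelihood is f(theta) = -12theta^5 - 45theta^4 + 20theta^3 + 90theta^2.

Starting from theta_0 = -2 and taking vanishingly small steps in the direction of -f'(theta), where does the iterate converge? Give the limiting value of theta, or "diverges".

f'(theta) = -60theta(theta - 1)(theta + 1)(theta + 3), so f'(-2) = 360.
Gradient descent moves in the -f' direction, i.e. theta is decreasing.
The nearest critical point in that direction is theta = -3, where f'' = 1440 > 0 (a local minimum). The iterate converges there.

-3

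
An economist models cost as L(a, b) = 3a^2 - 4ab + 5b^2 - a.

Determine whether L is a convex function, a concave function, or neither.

L is quadratic, so its Hessian is the constant matrix H = [[6, -4], [-4, 10]].
det(H) = 44, tr(H) = 16.
det(H) > 0 and tr(H) > 0, so H is positive definite everywhere: convex.

convex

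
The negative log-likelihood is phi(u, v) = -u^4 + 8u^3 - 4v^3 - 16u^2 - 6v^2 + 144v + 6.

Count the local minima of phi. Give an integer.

phi separates as a function of u plus a function of v, so ∇phi=0 decouples.
∂phi/∂u = -4u(u - 4)(u - 2) = 0 at u ∈ {0, 2, 4}; ∂phi/∂v = -12(v - 3)(v + 4) = 0 at v ∈ {-4, 3}.
The Hessian is diagonal: diag(phi_uu, phi_vv). Second derivatives: phi_uu(0)=-32, phi_uu(2)=16, phi_uu(4)=-32; phi_vv(-4)=84, phi_vv(3)=-84.
Local minima occur where both diagonal entries positive: (2, -4). Count: 1.

1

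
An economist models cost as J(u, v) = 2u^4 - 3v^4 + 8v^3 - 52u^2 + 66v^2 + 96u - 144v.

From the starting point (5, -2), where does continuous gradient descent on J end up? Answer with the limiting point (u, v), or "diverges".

J is separable, so gradient descent decouples: u follows -∂J/∂u, v follows -∂J/∂v.
∂J/∂u = 8(u - 3)(u - 1)(u + 4); at u=5 this is 576, so u decreases.
∂J/∂v = -12(v - 4)(v - 1)(v + 3); at v=-2 this is -216, so v increases.
u converges to its nearest critical value 3 (a local min of the u-part); v converges to 1. The iterate converges to (3, 1).

(3, 1)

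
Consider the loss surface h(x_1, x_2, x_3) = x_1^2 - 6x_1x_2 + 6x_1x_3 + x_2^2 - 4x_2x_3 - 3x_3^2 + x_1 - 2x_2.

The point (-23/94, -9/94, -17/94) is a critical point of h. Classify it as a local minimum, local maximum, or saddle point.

The Hessian is constant: H = [[2, -6, 6], [-6, 2, -4], [6, -4, -6]].
Leading principal minors: Δ₁ = 2, Δ₂ = -32, Δ₃ = 376.
The minors fit neither the all-positive nor the alternating-sign pattern, so H is indefinite: a saddle point.

saddle point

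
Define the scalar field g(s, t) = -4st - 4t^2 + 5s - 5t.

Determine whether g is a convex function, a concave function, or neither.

neither

g is quadratic, so its Hessian is the constant matrix H = [[0, -4], [-4, -8]].
det(H) = -16, tr(H) = -8.
det(H) < 0, so H is indefinite: neither convex nor concave.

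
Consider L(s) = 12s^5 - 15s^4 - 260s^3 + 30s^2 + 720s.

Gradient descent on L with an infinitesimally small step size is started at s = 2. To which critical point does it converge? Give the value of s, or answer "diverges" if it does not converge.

L'(s) = 60(s - 4)(s - 1)(s + 1)(s + 3), so L'(2) = -1800.
Gradient descent moves in the -L' direction, i.e. s is increasing.
The nearest critical point in that direction is s = 4, where L'' = 6300 > 0 (a local minimum). The iterate converges there.

4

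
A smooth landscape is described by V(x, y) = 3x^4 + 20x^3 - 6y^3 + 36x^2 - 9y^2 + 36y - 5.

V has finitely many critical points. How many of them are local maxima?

V separates as a function of x plus a function of y, so ∇V=0 decouples.
∂V/∂x = 12x(x + 2)(x + 3) = 0 at x ∈ {-3, -2, 0}; ∂V/∂y = -18(y - 1)(y + 2) = 0 at y ∈ {-2, 1}.
The Hessian is diagonal: diag(V_xx, V_yy). Second derivatives: V_xx(-3)=36, V_xx(-2)=-24, V_xx(0)=72; V_yy(-2)=54, V_yy(1)=-54.
Local maxima occur where both diagonal entries negative: (-2, 1). Count: 1.

1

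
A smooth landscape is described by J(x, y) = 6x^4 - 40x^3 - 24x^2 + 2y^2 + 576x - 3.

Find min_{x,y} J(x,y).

-835

J(x,y) separates as P(x) + Q(y) − 3, so its minimum is min P + min Q − 3.
P'(x) = 24(x - 4)(x - 3)(x + 2) vanishes at x ∈ {-2, 3, 4}; Q'(y) = 4y vanishes at y ∈ {0}.
Local minima of P (where P''>0): P(-2)=-832, P(4)=896. Local minima of Q: Q(0)=0.
So the global minimum of J is P(-2) + Q(0) − 3 = -832 + 0 − 3 = -835, attained at (-2, 0).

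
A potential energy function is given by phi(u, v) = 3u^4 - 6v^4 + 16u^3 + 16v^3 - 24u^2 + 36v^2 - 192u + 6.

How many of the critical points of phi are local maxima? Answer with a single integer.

phi separates as a function of u plus a function of v, so ∇phi=0 decouples.
∂phi/∂u = 12(u - 2)(u + 2)(u + 4) = 0 at u ∈ {-4, -2, 2}; ∂phi/∂v = -24v(v - 3)(v + 1) = 0 at v ∈ {-1, 0, 3}.
The Hessian is diagonal: diag(phi_uu, phi_vv). Second derivatives: phi_uu(-4)=144, phi_uu(-2)=-96, phi_uu(2)=288; phi_vv(-1)=-96, phi_vv(0)=72, phi_vv(3)=-288.
Local maxima occur where both diagonal entries negative: (-2, -1), (-2, 3). Count: 2.

2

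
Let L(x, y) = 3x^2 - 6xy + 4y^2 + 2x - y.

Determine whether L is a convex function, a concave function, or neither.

L is quadratic, so its Hessian is the constant matrix H = [[6, -6], [-6, 8]].
det(H) = 12, tr(H) = 14.
det(H) > 0 and tr(H) > 0, so H is positive definite everywhere: convex.

convex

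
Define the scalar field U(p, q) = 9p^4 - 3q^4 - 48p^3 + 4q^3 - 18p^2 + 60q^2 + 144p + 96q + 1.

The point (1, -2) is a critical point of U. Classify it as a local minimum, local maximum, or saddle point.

local maximum

The mixed partial ∂²U/∂p∂q is 0, so the Hessian at any point is diag(U_pp, U_qq) = diag(36(3p^2 - 8p - 1), 12(-3q^2 + 2q + 10)).
At (1, -2): H = diag(-216, -72).
Both eigenvalues are negative, so H is negative definite: a local maximum.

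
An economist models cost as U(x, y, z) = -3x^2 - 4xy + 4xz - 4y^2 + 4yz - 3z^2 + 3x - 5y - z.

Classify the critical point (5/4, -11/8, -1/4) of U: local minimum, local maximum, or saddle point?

local maximum

The Hessian is constant: H = [[-6, -4, 4], [-4, -8, 4], [4, 4, -6]].
Leading principal minors: Δ₁ = -6, Δ₂ = 32, Δ₃ = -96.
The minors alternate sign starting negative (−, +, −), so H is negative definite: a local maximum.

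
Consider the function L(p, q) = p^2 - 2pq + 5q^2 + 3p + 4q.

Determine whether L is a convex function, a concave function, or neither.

convex

L is quadratic, so its Hessian is the constant matrix H = [[2, -2], [-2, 10]].
det(H) = 16, tr(H) = 12.
det(H) > 0 and tr(H) > 0, so H is positive definite everywhere: convex.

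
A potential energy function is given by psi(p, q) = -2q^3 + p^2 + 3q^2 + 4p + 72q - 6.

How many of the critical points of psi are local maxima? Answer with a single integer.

0

psi separates as a function of p plus a function of q, so ∇psi=0 decouples.
∂psi/∂p = 2(p + 2) = 0 at p ∈ {-2}; ∂psi/∂q = -6(q - 4)(q + 3) = 0 at q ∈ {-3, 4}.
The Hessian is diagonal: diag(psi_pp, psi_qq). Second derivatives: psi_pp(-2)=2; psi_qq(-3)=42, psi_qq(4)=-42.
Local maxima occur where both diagonal entries negative: none. Count: 0.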